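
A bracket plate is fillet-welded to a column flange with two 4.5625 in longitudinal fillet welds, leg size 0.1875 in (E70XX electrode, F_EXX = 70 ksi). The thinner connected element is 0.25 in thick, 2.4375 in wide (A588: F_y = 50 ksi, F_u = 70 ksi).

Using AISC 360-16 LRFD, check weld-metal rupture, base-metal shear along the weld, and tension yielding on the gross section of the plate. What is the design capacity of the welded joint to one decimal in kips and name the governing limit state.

27.4 kips (gross-section yield governs)

Weld metal: throat = 0.707×0.1875 = 0.13256 in, L = 2×4.5625 = 9.125 in. φR_n = 0.75 × 0.6 × 70 × 0.13256 × 9.125 = 38.1 kips.
Base metal shear (0.25 in plate): yield φR_n = 1.0×0.6×50×0.25×9.125 = 68.4 kips; rupture φR_n = 0.75×0.6×70×0.25×9.125 = 71.9 kips; take 68.4 kips (yield).
Tension yield (gross): A_g = 2.4375×0.25 = 0.60938 in². φR_n = 0.90 × 50 × 0.60938 = 27.4 kips.
Governing: min(38.1, 68.4, 27.4) = 27.4 kips → gross-section yield.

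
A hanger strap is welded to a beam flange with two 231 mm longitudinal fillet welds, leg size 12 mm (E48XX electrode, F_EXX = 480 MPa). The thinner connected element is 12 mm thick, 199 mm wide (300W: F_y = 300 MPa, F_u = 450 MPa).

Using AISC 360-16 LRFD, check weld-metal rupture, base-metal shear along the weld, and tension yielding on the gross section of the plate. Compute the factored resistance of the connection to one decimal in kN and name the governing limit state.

Weld metal: throat = 0.707×12 = 8.484 mm, L = 2×231 = 462 mm. φR_n = 0.75 × 0.6 × 480 × 8.484 × 462 = 846.6 kN.
Base metal shear (12 mm plate): yield φR_n = 1.0×0.6×300×12×462 = 997.9 kN; rupture φR_n = 0.75×0.6×450×12×462 = 1122.7 kN; take 997.9 kN (yield).
Tension yield (gross): A_g = 199×12 = 2388 mm². φR_n = 0.90 × 300 × 2388 = 644.8 kN.
Governing: min(846.6, 997.9, 644.8) = 644.8 kN → gross-section yield.

644.8 kN (gross-section yield governs)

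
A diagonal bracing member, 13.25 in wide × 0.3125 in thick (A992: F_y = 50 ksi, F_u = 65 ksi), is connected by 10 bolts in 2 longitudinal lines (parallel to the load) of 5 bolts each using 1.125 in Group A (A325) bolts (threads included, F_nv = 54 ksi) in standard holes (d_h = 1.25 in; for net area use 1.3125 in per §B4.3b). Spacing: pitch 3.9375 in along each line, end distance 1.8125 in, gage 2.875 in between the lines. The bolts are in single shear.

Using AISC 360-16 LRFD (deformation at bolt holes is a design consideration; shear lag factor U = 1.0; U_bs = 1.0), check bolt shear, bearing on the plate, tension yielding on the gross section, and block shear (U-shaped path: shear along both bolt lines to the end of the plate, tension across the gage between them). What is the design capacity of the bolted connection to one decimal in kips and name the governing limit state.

186.3 kips (gross-section yield governs)

Bolt shear: A_b = π(1.125)²/4 = 0.99402 in². φR_n = 0.75 × 54 × 0.99402 × 10 × 1 = 402.6 kips.
Bearing (0.3125 in plate, F_u = 65 ksi): end bolts L_c = 1.8125 − 1.25/2 = 1.1875, R_n = min(1.2×1.1875×0.3125×65, 2.4×1.125×0.3125×65) = 28.945 kips/bolt; interior L_c = 3.9375 − 1.25 = 2.6875, R_n = 54.844 kips/bolt. φR_n = 0.75 × (2×28.945 + 8×54.844) = 372.5 kips.
Tension yield (gross): A_g = 13.25×0.3125 = 4.1406 in². φR_n = 0.90 × 50 × 4.1406 = 186.3 kips.
Block shear: shear path 2×[1.8125+4×3.9375] = 2×17.5625 in, A_gv = 10.977, A_nv = 2×(17.5625 − 4.5×1.3125)×0.3125 = 7.2852 in²; tension across gage: (2.875 − 1×1.3125)×0.3125 = 0.48828 in². R_n = min(0.6×65×7.2852, 0.6×50×10.977) + 1.0×65×0.48828 = min(284.12, 329.31) + 31.738 = 315.86 kips. φR_n = 0.75 × 315.86 = 236.9 kips.
Governing: min(402.6, 372.5, 186.3, 236.9) = 186.3 kips → gross-section yield.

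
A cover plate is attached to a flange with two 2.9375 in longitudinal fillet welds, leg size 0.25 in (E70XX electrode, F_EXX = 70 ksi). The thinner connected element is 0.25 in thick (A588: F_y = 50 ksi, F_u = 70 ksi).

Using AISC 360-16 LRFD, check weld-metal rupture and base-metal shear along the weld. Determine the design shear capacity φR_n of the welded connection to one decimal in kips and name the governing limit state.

Weld metal: throat = 0.707×0.25 = 0.17675 in, L = 2×2.9375 = 5.875 in. φR_n = 0.75 × 0.6 × 70 × 0.17675 × 5.875 = 32.7 kips.
Base metal shear (0.25 in plate): yield φR_n = 1.0×0.6×50×0.25×5.875 = 44.1 kips; rupture φR_n = 0.75×0.6×70×0.25×5.875 = 46.3 kips; take 44.1 kips (yield).
Governing: min(32.7, 44.1) = 32.7 kips → weld metal.

32.7 kips (weld metal governs)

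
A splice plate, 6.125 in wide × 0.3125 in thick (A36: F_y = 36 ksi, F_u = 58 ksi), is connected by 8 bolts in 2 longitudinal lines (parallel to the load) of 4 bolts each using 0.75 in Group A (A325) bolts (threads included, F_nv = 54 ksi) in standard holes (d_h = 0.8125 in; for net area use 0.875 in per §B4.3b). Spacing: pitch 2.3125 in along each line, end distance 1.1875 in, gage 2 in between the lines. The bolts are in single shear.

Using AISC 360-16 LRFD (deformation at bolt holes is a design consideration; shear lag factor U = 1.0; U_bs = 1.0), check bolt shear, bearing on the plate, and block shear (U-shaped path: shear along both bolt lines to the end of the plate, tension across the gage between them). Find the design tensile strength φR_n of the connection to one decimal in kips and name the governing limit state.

Bolt shear: A_b = π(0.75)²/4 = 0.44179 in². φR_n = 0.75 × 54 × 0.44179 × 8 × 1 = 143.1 kips.
Bearing (0.3125 in plate, F_u = 58 ksi): end bolts L_c = 1.1875 − 0.8125/2 = 0.78125, R_n = min(1.2×0.78125×0.3125×58, 2.4×0.75×0.3125×58) = 16.992 kips/bolt; interior L_c = 2.3125 − 0.8125 = 1.5, R_n = 32.625 kips/bolt. φR_n = 0.75 × (2×16.992 + 6×32.625) = 172.3 kips.
Block shear: shear path 2×[1.1875+3×2.3125] = 2×8.125 in, A_gv = 5.0781, A_nv = 2×(8.125 − 3.5×0.875)×0.3125 = 3.1641 in²; tension across gage: (2 − 1×0.875)×0.3125 = 0.35156 in². R_n = min(0.6×58×3.1641, 0.6×36×5.0781) + 1.0×58×0.35156 = min(110.11, 109.69) + 20.39 = 130.08 kips. φR_n = 0.75 × 130.08 = 97.6 kips.
Governing: min(143.1, 172.3, 97.6) = 97.6 kips → block shear.

97.6 kips (block shear governs)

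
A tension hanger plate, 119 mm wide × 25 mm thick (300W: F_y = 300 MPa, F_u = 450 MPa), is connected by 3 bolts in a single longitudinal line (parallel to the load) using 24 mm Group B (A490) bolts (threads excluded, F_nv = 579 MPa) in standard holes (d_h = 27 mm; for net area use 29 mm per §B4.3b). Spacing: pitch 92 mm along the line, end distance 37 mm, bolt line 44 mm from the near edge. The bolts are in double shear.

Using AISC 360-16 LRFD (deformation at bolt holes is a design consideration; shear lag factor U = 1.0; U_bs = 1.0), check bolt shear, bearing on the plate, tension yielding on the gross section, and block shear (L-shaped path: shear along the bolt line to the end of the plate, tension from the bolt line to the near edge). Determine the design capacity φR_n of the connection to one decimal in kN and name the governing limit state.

Bolt shear: A_b = π(24)²/4 = 452.39 mm². φR_n = 0.75 × 579 × 452.39 × 3 × 2 = 1178.7 kN.
Bearing (25 mm plate, F_u = 450 MPa): end bolts L_c = 37 − 27/2 = 23.5, R_n = min(1.2×23.5×25×450, 2.4×24×25×450) = 317.25 kN/bolt; interior L_c = 92 − 27 = 65, R_n = 648 kN/bolt. φR_n = 0.75 × (1×317.25 + 2×648) = 1209.9 kN.
Tension yield (gross): A_g = 119×25 = 2975 mm². φR_n = 0.90 × 300 × 2975 = 803.3 kN.
Block shear: shear path 1×[37+2×92] = 1×221 mm, A_gv = 5525, A_nv = 1×(221 − 2.5×29)×25 = 3712.5 mm²; tension to near edge: (44 − 0.5×29)×25 = 737.5 mm². R_n = min(0.6×450×3712.5, 0.6×300×5525) + 1.0×450×737.5 = min(1002.4, 994.5) + 331.88 = 1326.4 kN. φR_n = 0.75 × 1326.4 = 994.8 kN.
Governing: min(1178.7, 1209.9, 803.3, 994.8) = 803.3 kN → gross-section yield.

803.3 kN (gross-section yield governs)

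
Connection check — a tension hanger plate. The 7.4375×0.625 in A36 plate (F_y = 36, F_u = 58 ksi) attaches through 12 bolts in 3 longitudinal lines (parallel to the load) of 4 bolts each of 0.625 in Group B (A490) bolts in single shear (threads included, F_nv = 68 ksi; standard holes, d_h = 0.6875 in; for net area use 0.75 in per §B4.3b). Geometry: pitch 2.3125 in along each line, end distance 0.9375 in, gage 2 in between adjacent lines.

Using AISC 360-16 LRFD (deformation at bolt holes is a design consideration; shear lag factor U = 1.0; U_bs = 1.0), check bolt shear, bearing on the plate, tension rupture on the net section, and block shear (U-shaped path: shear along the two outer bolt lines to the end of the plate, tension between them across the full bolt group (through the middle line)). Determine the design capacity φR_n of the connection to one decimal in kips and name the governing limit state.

Bolt shear: A_b = π(0.625)²/4 = 0.3068 in². φR_n = 0.75 × 68 × 0.3068 × 12 × 1 = 187.8 kips.
Bearing (0.625 in plate, F_u = 58 ksi): end bolts L_c = 0.9375 − 0.6875/2 = 0.59375, R_n = min(1.2×0.59375×0.625×58, 2.4×0.625×0.625×58) = 25.828 kips/bolt; interior L_c = 2.3125 − 0.6875 = 1.625, R_n = 54.375 kips/bolt. φR_n = 0.75 × (3×25.828 + 9×54.375) = 425.1 kips.
Tension rupture (net): A_n = (7.4375 − 3×0.75)×0.625 = 3.2422 in² (U = 1.0, A_e = A_n). φR_n = 0.75 × 58 × 3.2422 = 141.0 kips.
Block shear: shear path 2×[0.9375+3×2.3125] = 2×7.875 in, A_gv = 9.8438, A_nv = 2×(7.875 − 3.5×0.75)×0.625 = 6.5625 in²; tension across gage: (4 − 2×0.75)×0.625 = 1.5625 in². R_n = min(0.6×58×6.5625, 0.6×36×9.8438) + 1.0×58×1.5625 = min(228.38, 212.63) + 90.625 = 303.26 kips. φR_n = 0.75 × 303.26 = 227.4 kips.
Governing: min(187.8, 425.1, 141.0, 227.4) = 141.0 kips → net-section rupture.

141.0 kips (net-section rupture governs)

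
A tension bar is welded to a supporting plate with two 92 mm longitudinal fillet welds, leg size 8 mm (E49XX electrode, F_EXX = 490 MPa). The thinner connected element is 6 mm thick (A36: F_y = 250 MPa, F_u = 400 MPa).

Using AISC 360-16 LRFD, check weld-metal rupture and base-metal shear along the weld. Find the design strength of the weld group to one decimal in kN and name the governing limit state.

Weld metal: throat = 0.707×8 = 5.656 mm, L = 2×92 = 184 mm. φR_n = 0.75 × 0.6 × 490 × 5.656 × 184 = 229.5 kN.
Base metal shear (6 mm plate): yield φR_n = 1.0×0.6×250×6×184 = 165.6 kN; rupture φR_n = 0.75×0.6×400×6×184 = 198.7 kN; take 165.6 kN (yield).
Governing: min(229.5, 165.6) = 165.6 kN → base-metal shear.

165.6 kN (base-metal shear governs)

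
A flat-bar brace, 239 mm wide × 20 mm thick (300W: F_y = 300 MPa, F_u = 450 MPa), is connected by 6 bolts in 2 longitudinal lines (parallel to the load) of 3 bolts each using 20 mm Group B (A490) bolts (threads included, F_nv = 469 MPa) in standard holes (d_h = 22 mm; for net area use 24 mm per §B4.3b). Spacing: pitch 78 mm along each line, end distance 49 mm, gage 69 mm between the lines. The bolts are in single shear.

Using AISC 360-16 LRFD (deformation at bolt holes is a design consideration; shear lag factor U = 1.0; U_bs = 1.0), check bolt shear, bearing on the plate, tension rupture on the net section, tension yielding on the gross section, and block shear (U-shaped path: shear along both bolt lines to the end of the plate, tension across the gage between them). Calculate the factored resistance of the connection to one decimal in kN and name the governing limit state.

Bolt shear: A_b = π(20)²/4 = 314.16 mm². φR_n = 0.75 × 469 × 314.16 × 6 × 1 = 663.0 kN.
Bearing (20 mm plate, F_u = 450 MPa): end bolts L_c = 49 − 22/2 = 38, R_n = min(1.2×38×20×450, 2.4×20×20×450) = 410.4 kN/bolt; interior L_c = 78 − 22 = 56, R_n = 432 kN/bolt. φR_n = 0.75 × (2×410.4 + 4×432) = 1911.6 kN.
Tension rupture (net): A_n = (239 − 2×24)×20 = 3820 mm² (U = 1.0, A_e = A_n). φR_n = 0.75 × 450 × 3820 = 1289.3 kN.
Tension yield (gross): A_g = 239×20 = 4780 mm². φR_n = 0.90 × 300 × 4780 = 1290.6 kN.
Block shear: shear path 2×[49+2×78] = 2×205 mm, A_gv = 8200, A_nv = 2×(205 − 2.5×24)×20 = 5800 mm²; tension across gage: (69 − 1×24)×20 = 900 mm². R_n = min(0.6×450×5800, 0.6×300×8200) + 1.0×450×900 = min(1566, 1476) + 405 = 1881 kN. φR_n = 0.75 × 1881 = 1410.8 kN.
Governing: min(663.0, 1911.6, 1289.3, 1290.6, 1410.8) = 663.0 kN → bolt shear.

663.0 kN (bolt shear governs)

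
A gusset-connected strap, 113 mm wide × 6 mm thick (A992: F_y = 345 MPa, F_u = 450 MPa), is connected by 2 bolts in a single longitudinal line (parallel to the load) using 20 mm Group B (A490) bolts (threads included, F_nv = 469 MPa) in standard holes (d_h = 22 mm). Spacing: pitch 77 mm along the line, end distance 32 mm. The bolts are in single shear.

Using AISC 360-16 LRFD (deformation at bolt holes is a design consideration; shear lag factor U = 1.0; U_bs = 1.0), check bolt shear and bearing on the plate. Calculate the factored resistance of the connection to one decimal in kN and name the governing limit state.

Bolt shear: A_b = π(20)²/4 = 314.16 mm². φR_n = 0.75 × 469 × 314.16 × 2 × 1 = 221.0 kN.
Bearing (6 mm plate, F_u = 450 MPa): end bolts L_c = 32 − 22/2 = 21, R_n = min(1.2×21×6×450, 2.4×20×6×450) = 68.04 kN/bolt; interior L_c = 77 − 22 = 55, R_n = 129.6 kN/bolt. φR_n = 0.75 × (1×68.04 + 1×129.6) = 148.2 kN.
Governing: min(221.0, 148.2) = 148.2 kN → bearing.

148.2 kN (bearing governs)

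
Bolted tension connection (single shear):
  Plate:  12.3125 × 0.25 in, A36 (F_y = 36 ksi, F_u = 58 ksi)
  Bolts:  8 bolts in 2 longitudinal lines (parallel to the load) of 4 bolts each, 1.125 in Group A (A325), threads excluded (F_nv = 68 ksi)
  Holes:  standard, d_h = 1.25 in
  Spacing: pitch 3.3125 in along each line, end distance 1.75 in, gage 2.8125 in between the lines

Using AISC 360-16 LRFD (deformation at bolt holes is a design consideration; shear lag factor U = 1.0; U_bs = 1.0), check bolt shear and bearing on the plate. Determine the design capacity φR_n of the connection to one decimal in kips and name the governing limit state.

190.9 kips (bearing governs)

Bolt shear: A_b = π(1.125)²/4 = 0.99402 in². φR_n = 0.75 × 68 × 0.99402 × 8 × 1 = 405.6 kips.
Bearing (0.25 in plate, F_u = 58 ksi): end bolts L_c = 1.75 − 1.25/2 = 1.125, R_n = min(1.2×1.125×0.25×58, 2.4×1.125×0.25×58) = 19.575 kips/bolt; interior L_c = 3.3125 − 1.25 = 2.0625, R_n = 35.888 kips/bolt. φR_n = 0.75 × (2×19.575 + 6×35.888) = 190.9 kips.
Governing: min(405.6, 190.9) = 190.9 kips → bearing.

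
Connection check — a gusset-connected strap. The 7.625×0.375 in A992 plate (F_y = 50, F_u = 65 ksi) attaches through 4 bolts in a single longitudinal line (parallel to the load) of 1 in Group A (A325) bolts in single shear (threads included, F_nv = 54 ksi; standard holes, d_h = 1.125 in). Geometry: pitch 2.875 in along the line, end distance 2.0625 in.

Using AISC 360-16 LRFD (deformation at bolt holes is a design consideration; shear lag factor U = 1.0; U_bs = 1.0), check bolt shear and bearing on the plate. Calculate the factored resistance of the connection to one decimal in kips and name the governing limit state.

127.2 kips (bolt shear governs)

Bolt shear: A_b = π(1)²/4 = 0.7854 in². φR_n = 0.75 × 54 × 0.7854 × 4 × 1 = 127.2 kips.
Bearing (0.375 in plate, F_u = 65 ksi): end bolts L_c = 2.0625 − 1.125/2 = 1.5, R_n = min(1.2×1.5×0.375×65, 2.4×1×0.375×65) = 43.875 kips/bolt; interior L_c = 2.875 − 1.125 = 1.75, R_n = 51.188 kips/bolt. φR_n = 0.75 × (1×43.875 + 3×51.188) = 148.1 kips.
Governing: min(127.2, 148.1) = 127.2 kips → bolt shear.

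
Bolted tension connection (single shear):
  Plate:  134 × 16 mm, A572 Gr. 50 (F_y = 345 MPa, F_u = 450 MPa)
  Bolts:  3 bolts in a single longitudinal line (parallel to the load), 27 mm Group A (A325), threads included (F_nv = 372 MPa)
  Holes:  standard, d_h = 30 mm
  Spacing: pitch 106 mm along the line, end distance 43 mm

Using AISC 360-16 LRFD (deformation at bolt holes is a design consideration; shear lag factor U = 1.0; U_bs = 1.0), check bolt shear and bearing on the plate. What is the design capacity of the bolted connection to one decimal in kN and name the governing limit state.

Bolt shear: A_b = π(27)²/4 = 572.56 mm². φR_n = 0.75 × 372 × 572.56 × 3 × 1 = 479.2 kN.
Bearing (16 mm plate, F_u = 450 MPa): end bolts L_c = 43 − 30/2 = 28, R_n = min(1.2×28×16×450, 2.4×27×16×450) = 241.92 kN/bolt; interior L_c = 106 − 30 = 76, R_n = 466.56 kN/bolt. φR_n = 0.75 × (1×241.92 + 2×466.56) = 881.3 kN.
Governing: min(479.2, 881.3) = 479.2 kN → bolt shear.

479.2 kN (bolt shear governs)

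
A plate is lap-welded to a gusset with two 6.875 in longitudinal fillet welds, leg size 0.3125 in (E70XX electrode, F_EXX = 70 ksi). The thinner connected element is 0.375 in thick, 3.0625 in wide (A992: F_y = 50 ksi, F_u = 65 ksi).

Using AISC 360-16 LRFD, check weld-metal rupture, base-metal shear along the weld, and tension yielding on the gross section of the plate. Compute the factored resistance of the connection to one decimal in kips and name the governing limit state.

51.7 kips (gross-section yield governs)

Weld metal: throat = 0.707×0.3125 = 0.22094 in, L = 2×6.875 = 13.75 in. φR_n = 0.75 × 0.6 × 70 × 0.22094 × 13.75 = 95.7 kips.
Base metal shear (0.375 in plate): yield φR_n = 1.0×0.6×50×0.375×13.75 = 154.7 kips; rupture φR_n = 0.75×0.6×65×0.375×13.75 = 150.8 kips; take 150.8 kips (rupture).
Tension yield (gross): A_g = 3.0625×0.375 = 1.1484 in². φR_n = 0.90 × 50 × 1.1484 = 51.7 kips.
Governing: min(95.7, 150.8, 51.7) = 51.7 kips → gross-section yield.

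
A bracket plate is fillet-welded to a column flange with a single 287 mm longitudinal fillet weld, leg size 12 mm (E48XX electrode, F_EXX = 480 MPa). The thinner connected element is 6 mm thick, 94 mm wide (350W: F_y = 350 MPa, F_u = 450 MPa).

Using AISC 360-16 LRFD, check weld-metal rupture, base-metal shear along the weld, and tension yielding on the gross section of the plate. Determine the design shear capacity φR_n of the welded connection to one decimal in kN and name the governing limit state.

Weld metal: throat = 0.707×12 = 8.484 mm, L = 287 mm. φR_n = 0.75 × 0.6 × 480 × 8.484 × 287 = 525.9 kN.
Base metal shear (6 mm plate): yield φR_n = 1.0×0.6×350×6×287 = 361.6 kN; rupture φR_n = 0.75×0.6×450×6×287 = 348.7 kN; take 348.7 kN (rupture).
Tension yield (gross): A_g = 94×6 = 564 mm². φR_n = 0.90 × 350 × 564 = 177.7 kN.
Governing: min(525.9, 348.7, 177.7) = 177.7 kN → gross-section yield.

177.7 kN (gross-section yield governs)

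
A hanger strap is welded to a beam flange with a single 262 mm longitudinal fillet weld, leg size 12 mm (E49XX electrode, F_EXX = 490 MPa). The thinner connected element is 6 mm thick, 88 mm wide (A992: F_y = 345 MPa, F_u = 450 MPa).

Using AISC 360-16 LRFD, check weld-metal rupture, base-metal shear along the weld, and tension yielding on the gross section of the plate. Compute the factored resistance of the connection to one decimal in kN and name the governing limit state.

Weld metal: throat = 0.707×12 = 8.484 mm, L = 262 mm. φR_n = 0.75 × 0.6 × 490 × 8.484 × 262 = 490.1 kN.
Base metal shear (6 mm plate): yield φR_n = 1.0×0.6×345×6×262 = 325.4 kN; rupture φR_n = 0.75×0.6×450×6×262 = 318.3 kN; take 318.3 kN (rupture).
Tension yield (gross): A_g = 88×6 = 528 mm². φR_n = 0.90 × 345 × 528 = 163.9 kN.
Governing: min(490.1, 318.3, 163.9) = 163.9 kN → gross-section yield.

163.9 kN (gross-section yield governs)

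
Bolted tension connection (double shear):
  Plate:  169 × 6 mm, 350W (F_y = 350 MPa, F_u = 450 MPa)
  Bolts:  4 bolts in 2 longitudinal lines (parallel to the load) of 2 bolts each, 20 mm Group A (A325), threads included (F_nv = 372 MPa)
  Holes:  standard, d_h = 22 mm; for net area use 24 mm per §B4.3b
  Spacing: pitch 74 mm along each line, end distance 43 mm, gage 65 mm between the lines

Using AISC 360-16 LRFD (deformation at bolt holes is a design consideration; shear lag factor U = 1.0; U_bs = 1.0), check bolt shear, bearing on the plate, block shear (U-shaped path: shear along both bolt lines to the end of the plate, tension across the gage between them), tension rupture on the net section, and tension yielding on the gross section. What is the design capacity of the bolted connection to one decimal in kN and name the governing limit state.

Bolt shear: A_b = π(20)²/4 = 314.16 mm². φR_n = 0.75 × 372 × 314.16 × 4 × 2 = 701.2 kN.
Bearing (6 mm plate, F_u = 450 MPa): end bolts L_c = 43 − 22/2 = 32, R_n = min(1.2×32×6×450, 2.4×20×6×450) = 103.68 kN/bolt; interior L_c = 74 − 22 = 52, R_n = 129.6 kN/bolt. φR_n = 0.75 × (2×103.68 + 2×129.6) = 349.9 kN.
Block shear: shear path 2×[43+1×74] = 2×117 mm, A_gv = 1404, A_nv = 2×(117 − 1.5×24)×6 = 972 mm²; tension across gage: (65 − 1×24)×6 = 246 mm². R_n = min(0.6×450×972, 0.6×350×1404) + 1.0×450×246 = min(262.44, 294.84) + 110.7 = 373.14 kN. φR_n = 0.75 × 373.14 = 279.9 kN.
Tension rupture (net): A_n = (169 − 2×24)×6 = 726 mm² (U = 1.0, A_e = A_n). φR_n = 0.75 × 450 × 726 = 245.0 kN.
Tension yield (gross): A_g = 169×6 = 1014 mm². φR_n = 0.90 × 350 × 1014 = 319.4 kN.
Governing: min(701.2, 349.9, 279.9, 245.0, 319.4) = 245.0 kN → net-section rupture.

245.0 kN (net-section rupture governs)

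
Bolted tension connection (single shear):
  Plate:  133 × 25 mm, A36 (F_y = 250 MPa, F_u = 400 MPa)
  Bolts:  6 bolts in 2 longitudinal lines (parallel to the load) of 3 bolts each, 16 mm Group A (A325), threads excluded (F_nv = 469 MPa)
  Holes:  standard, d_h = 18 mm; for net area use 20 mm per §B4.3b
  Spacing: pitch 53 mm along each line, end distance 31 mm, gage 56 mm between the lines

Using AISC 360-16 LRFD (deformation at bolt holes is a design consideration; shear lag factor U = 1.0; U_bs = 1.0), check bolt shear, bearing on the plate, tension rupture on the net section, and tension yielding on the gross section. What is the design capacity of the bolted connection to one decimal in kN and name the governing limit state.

Bolt shear: A_b = π(16)²/4 = 201.06 mm². φR_n = 0.75 × 469 × 201.06 × 6 × 1 = 424.3 kN.
Bearing (25 mm plate, F_u = 400 MPa): end bolts L_c = 31 − 18/2 = 22, R_n = min(1.2×22×25×400, 2.4×16×25×400) = 264 kN/bolt; interior L_c = 53 − 18 = 35, R_n = 384 kN/bolt. φR_n = 0.75 × (2×264 + 4×384) = 1548.0 kN.
Tension rupture (net): A_n = (133 − 2×20)×25 = 2325 mm² (U = 1.0, A_e = A_n). φR_n = 0.75 × 400 × 2325 = 697.5 kN.
Tension yield (gross): A_g = 133×25 = 3325 mm². φR_n = 0.90 × 250 × 3325 = 748.1 kN.
Governing: min(424.3, 1548.0, 697.5, 748.1) = 424.3 kN → bolt shear.

424.3 kN (bolt shear governs)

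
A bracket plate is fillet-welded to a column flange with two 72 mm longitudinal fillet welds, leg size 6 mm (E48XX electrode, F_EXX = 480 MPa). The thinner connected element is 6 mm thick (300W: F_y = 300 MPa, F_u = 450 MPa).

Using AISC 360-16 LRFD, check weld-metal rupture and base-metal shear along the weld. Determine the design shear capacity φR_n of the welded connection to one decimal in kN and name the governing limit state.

131.9 kN (weld metal governs)

Weld metal: throat = 0.707×6 = 4.242 mm, L = 2×72 = 144 mm. φR_n = 0.75 × 0.6 × 480 × 4.242 × 144 = 131.9 kN.
Base metal shear (6 mm plate): yield φR_n = 1.0×0.6×300×6×144 = 155.5 kN; rupture φR_n = 0.75×0.6×450×6×144 = 175.0 kN; take 155.5 kN (yield).
Governing: min(131.9, 155.5) = 131.9 kN → weld metal.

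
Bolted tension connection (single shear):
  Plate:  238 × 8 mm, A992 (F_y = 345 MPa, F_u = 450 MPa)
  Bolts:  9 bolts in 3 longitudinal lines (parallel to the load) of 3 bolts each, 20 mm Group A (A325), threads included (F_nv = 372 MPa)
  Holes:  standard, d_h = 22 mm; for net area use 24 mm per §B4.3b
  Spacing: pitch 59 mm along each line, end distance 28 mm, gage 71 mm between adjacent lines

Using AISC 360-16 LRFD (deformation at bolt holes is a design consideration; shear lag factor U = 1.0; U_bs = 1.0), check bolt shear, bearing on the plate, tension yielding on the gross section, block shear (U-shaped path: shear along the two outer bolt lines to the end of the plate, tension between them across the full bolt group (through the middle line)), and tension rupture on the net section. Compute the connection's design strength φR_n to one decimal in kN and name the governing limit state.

448.2 kN (net-section rupture governs)

Bolt shear: A_b = π(20)²/4 = 314.16 mm². φR_n = 0.75 × 372 × 314.16 × 9 × 1 = 788.9 kN.
Bearing (8 mm plate, F_u = 450 MPa): end bolts L_c = 28 − 22/2 = 17, R_n = min(1.2×17×8×450, 2.4×20×8×450) = 73.44 kN/bolt; interior L_c = 59 − 22 = 37, R_n = 159.84 kN/bolt. φR_n = 0.75 × (3×73.44 + 6×159.84) = 884.5 kN.
Tension yield (gross): A_g = 238×8 = 1904 mm². φR_n = 0.90 × 345 × 1904 = 591.2 kN.
Block shear: shear path 2×[28+2×59] = 2×146 mm, A_gv = 2336, A_nv = 2×(146 − 2.5×24)×8 = 1376 mm²; tension across gage: (142 − 2×24)×8 = 752 mm². R_n = min(0.6×450×1376, 0.6×345×2336) + 1.0×450×752 = min(371.52, 483.55) + 338.4 = 709.92 kN. φR_n = 0.75 × 709.92 = 532.4 kN.
Tension rupture (net): A_n = (238 − 3×24)×8 = 1328 mm² (U = 1.0, A_e = A_n). φR_n = 0.75 × 450 × 1328 = 448.2 kN.
Governing: min(788.9, 884.5, 591.2, 532.4, 448.2) = 448.2 kN → net-section rupture.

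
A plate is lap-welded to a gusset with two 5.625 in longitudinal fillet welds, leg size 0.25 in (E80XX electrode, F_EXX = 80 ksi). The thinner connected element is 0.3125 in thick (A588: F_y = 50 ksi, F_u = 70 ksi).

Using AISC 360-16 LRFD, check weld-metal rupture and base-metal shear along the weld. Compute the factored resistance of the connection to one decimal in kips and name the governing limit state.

71.6 kips (weld metal governs)

Weld metal: throat = 0.707×0.25 = 0.17675 in, L = 2×5.625 = 11.25 in. φR_n = 0.75 × 0.6 × 80 × 0.17675 × 11.25 = 71.6 kips.
Base metal shear (0.3125 in plate): yield φR_n = 1.0×0.6×50×0.3125×11.25 = 105.5 kips; rupture φR_n = 0.75×0.6×70×0.3125×11.25 = 110.7 kips; take 105.5 kips (yield).
Governing: min(71.6, 105.5) = 71.6 kips → weld metal.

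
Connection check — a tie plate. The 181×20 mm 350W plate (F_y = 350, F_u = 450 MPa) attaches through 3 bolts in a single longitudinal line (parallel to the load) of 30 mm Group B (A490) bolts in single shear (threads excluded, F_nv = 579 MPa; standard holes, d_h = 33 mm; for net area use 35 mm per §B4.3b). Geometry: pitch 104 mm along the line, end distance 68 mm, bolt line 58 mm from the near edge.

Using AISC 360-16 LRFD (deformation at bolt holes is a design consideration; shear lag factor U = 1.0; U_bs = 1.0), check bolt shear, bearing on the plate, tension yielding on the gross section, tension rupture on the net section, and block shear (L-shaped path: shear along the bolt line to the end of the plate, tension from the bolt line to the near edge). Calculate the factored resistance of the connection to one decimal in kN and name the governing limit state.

920.9 kN (bolt shear governs)

Bolt shear: A_b = π(30)²/4 = 706.86 mm². φR_n = 0.75 × 579 × 706.86 × 3 × 1 = 920.9 kN.
Bearing (20 mm plate, F_u = 450 MPa): end bolts L_c = 68 − 33/2 = 51.5, R_n = min(1.2×51.5×20×450, 2.4×30×20×450) = 556.2 kN/bolt; interior L_c = 104 − 33 = 71, R_n = 648 kN/bolt. φR_n = 0.75 × (1×556.2 + 2×648) = 1389.2 kN.
Tension yield (gross): A_g = 181×20 = 3620 mm². φR_n = 0.90 × 350 × 3620 = 1140.3 kN.
Tension rupture (net): A_n = (181 − 1×35)×20 = 2920 mm² (U = 1.0, A_e = A_n). φR_n = 0.75 × 450 × 2920 = 985.5 kN.
Block shear: shear path 1×[68+2×104] = 1×276 mm, A_gv = 5520, A_nv = 1×(276 − 2.5×35)×20 = 3770 mm²; tension to near edge: (58 − 0.5×35)×20 = 810 mm². R_n = min(0.6×450×3770, 0.6×350×5520) + 1.0×450×810 = min(1017.9, 1159.2) + 364.5 = 1382.4 kN. φR_n = 0.75 × 1382.4 = 1036.8 kN.
Governing: min(920.9, 1389.2, 1140.3, 985.5, 1036.8) = 920.9 kN → bolt shear.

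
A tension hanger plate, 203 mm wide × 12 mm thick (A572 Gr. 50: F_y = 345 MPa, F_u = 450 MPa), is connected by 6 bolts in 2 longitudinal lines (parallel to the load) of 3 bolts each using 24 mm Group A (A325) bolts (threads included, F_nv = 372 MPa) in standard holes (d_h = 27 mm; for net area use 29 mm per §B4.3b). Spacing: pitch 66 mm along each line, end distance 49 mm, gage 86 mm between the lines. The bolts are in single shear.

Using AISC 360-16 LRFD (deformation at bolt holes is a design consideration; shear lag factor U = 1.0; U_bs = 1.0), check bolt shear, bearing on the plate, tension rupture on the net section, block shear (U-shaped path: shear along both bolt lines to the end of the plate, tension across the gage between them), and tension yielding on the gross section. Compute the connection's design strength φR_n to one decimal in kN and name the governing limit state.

Bolt shear: A_b = π(24)²/4 = 452.39 mm². φR_n = 0.75 × 372 × 452.39 × 6 × 1 = 757.3 kN.
Bearing (12 mm plate, F_u = 450 MPa): end bolts L_c = 49 − 27/2 = 35.5, R_n = min(1.2×35.5×12×450, 2.4×24×12×450) = 230.04 kN/bolt; interior L_c = 66 − 27 = 39, R_n = 252.72 kN/bolt. φR_n = 0.75 × (2×230.04 + 4×252.72) = 1103.2 kN.
Tension rupture (net): A_n = (203 − 2×29)×12 = 1740 mm² (U = 1.0, A_e = A_n). φR_n = 0.75 × 450 × 1740 = 587.3 kN.
Block shear: shear path 2×[49+2×66] = 2×181 mm, A_gv = 4344, A_nv = 2×(181 − 2.5×29)×12 = 2604 mm²; tension across gage: (86 − 1×29)×12 = 684 mm². R_n = min(0.6×450×2604, 0.6×345×4344) + 1.0×450×684 = min(703.08, 899.21) + 307.8 = 1010.9 kN. φR_n = 0.75 × 1010.9 = 758.2 kN.
Tension yield (gross): A_g = 203×12 = 2436 mm². φR_n = 0.90 × 345 × 2436 = 756.4 kN.
Governing: min(757.3, 1103.2, 587.3, 758.2, 756.4) = 587.3 kN → net-section rupture.

587.3 kN (net-section rupture governs)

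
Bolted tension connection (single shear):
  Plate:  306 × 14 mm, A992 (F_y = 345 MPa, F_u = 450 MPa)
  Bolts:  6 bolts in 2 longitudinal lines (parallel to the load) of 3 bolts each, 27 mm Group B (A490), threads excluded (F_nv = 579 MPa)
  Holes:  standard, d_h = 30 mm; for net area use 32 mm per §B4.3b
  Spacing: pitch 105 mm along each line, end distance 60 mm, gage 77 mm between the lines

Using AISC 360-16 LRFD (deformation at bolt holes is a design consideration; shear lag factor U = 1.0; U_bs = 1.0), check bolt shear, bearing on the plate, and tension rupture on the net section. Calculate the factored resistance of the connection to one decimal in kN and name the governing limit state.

1143.5 kN (net-section rupture governs)

Bolt shear: A_b = π(27)²/4 = 572.56 mm². φR_n = 0.75 × 579 × 572.56 × 6 × 1 = 1491.8 kN.
Bearing (14 mm plate, F_u = 450 MPa): end bolts L_c = 60 − 30/2 = 45, R_n = min(1.2×45×14×450, 2.4×27×14×450) = 340.2 kN/bolt; interior L_c = 105 − 30 = 75, R_n = 408.24 kN/bolt. φR_n = 0.75 × (2×340.2 + 4×408.24) = 1735.0 kN.
Tension rupture (net): A_n = (306 − 2×32)×14 = 3388 mm² (U = 1.0, A_e = A_n). φR_n = 0.75 × 450 × 3388 = 1143.5 kN.
Governing: min(1491.8, 1735.0, 1143.5) = 1143.5 kN → net-section rupture.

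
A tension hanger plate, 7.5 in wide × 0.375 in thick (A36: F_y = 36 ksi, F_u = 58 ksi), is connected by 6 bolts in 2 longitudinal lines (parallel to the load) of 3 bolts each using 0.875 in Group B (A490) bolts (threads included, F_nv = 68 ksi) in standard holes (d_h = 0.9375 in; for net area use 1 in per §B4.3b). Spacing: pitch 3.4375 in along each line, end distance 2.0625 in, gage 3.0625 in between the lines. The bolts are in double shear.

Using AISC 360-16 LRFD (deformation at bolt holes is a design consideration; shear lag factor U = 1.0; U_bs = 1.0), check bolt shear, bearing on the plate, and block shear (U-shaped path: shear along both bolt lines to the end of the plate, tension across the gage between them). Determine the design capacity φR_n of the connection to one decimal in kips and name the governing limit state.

142.2 kips (block shear governs)

Bolt shear: A_b = π(0.875)²/4 = 0.60132 in². φR_n = 0.75 × 68 × 0.60132 × 6 × 2 = 368.0 kips.
Bearing (0.375 in plate, F_u = 58 ksi): end bolts L_c = 2.0625 − 0.9375/2 = 1.59375, R_n = min(1.2×1.59375×0.375×58, 2.4×0.875×0.375×58) = 41.597 kips/bolt; interior L_c = 3.4375 − 0.9375 = 2.5, R_n = 45.675 kips/bolt. φR_n = 0.75 × (2×41.597 + 4×45.675) = 199.4 kips.
Block shear: shear path 2×[2.0625+2×3.4375] = 2×8.9375 in, A_gv = 6.7031, A_nv = 2×(8.9375 − 2.5×1)×0.375 = 4.8281 in²; tension across gage: (3.0625 − 1×1)×0.375 = 0.77344 in². R_n = min(0.6×58×4.8281, 0.6×36×6.7031) + 1.0×58×0.77344 = min(168.02, 144.79) + 44.86 = 189.65 kips. φR_n = 0.75 × 189.65 = 142.2 kips.
Governing: min(368.0, 199.4, 142.2) = 142.2 kips → block shear.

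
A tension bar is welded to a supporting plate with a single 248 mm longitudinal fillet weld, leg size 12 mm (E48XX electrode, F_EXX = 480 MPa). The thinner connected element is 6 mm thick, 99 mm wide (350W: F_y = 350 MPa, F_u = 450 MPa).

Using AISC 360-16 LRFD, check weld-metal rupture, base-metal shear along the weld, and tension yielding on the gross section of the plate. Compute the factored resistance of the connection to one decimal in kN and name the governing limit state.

Weld metal: throat = 0.707×12 = 8.484 mm, L = 248 mm. φR_n = 0.75 × 0.6 × 480 × 8.484 × 248 = 454.5 kN.
Base metal shear (6 mm plate): yield φR_n = 1.0×0.6×350×6×248 = 312.5 kN; rupture φR_n = 0.75×0.6×450×6×248 = 301.3 kN; take 301.3 kN (rupture).
Tension yield (gross): A_g = 99×6 = 594 mm². φR_n = 0.90 × 350 × 594 = 187.1 kN.
Governing: min(454.5, 301.3, 187.1) = 187.1 kN → gross-section yield.

187.1 kN (gross-section yield governs)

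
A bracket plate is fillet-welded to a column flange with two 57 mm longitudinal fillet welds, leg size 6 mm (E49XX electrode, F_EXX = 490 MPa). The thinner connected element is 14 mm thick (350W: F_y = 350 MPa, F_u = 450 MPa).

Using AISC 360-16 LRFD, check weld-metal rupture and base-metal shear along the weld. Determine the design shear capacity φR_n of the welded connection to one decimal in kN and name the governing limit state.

106.6 kN (weld metal governs)

Weld metal: throat = 0.707×6 = 4.242 mm, L = 2×57 = 114 mm. φR_n = 0.75 × 0.6 × 490 × 4.242 × 114 = 106.6 kN.
Base metal shear (14 mm plate): yield φR_n = 1.0×0.6×350×14×114 = 335.2 kN; rupture φR_n = 0.75×0.6×450×14×114 = 323.2 kN; take 323.2 kN (rupture).
Governing: min(106.6, 323.2) = 106.6 kN → weld metal.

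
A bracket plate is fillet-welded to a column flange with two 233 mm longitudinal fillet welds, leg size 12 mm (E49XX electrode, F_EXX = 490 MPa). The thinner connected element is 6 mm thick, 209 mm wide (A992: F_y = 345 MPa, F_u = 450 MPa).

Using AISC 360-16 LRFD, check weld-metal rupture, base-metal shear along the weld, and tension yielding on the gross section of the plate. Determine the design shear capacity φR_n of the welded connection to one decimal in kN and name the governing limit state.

389.4 kN (gross-section yield governs)

Weld metal: throat = 0.707×12 = 8.484 mm, L = 2×233 = 466 mm. φR_n = 0.75 × 0.6 × 490 × 8.484 × 466 = 871.8 kN.
Base metal shear (6 mm plate): yield φR_n = 1.0×0.6×345×6×466 = 578.8 kN; rupture φR_n = 0.75×0.6×450×6×466 = 566.2 kN; take 566.2 kN (rupture).
Tension yield (gross): A_g = 209×6 = 1254 mm². φR_n = 0.90 × 345 × 1254 = 389.4 kN.
Governing: min(871.8, 566.2, 389.4) = 389.4 kN → gross-section yield.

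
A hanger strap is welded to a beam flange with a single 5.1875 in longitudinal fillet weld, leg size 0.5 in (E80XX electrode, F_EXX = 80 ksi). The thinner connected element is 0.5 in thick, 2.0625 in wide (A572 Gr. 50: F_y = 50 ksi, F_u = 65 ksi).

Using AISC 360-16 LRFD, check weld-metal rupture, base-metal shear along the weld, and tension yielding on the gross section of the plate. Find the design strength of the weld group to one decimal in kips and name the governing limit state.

46.4 kips (gross-section yield governs)

Weld metal: throat = 0.707×0.5 = 0.3535 in, L = 5.1875 in. φR_n = 0.75 × 0.6 × 80 × 0.3535 × 5.1875 = 66.0 kips.
Base metal shear (0.5 in plate): yield φR_n = 1.0×0.6×50×0.5×5.1875 = 77.8 kips; rupture φR_n = 0.75×0.6×65×0.5×5.1875 = 75.9 kips; take 75.9 kips (rupture).
Tension yield (gross): A_g = 2.0625×0.5 = 1.0313 in². φR_n = 0.90 × 50 × 1.0313 = 46.4 kips.
Governing: min(66.0, 75.9, 46.4) = 46.4 kips → gross-section yield.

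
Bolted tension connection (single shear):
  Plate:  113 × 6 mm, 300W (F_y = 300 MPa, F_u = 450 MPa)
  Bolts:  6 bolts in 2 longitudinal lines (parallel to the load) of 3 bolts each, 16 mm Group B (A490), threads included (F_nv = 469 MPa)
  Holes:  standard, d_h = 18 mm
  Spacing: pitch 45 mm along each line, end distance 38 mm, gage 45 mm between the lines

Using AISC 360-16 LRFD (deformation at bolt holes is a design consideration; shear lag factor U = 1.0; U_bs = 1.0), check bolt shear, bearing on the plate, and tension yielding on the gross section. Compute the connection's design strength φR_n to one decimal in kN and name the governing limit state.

Bolt shear: A_b = π(16)²/4 = 201.06 mm². φR_n = 0.75 × 469 × 201.06 × 6 × 1 = 424.3 kN.
Bearing (6 mm plate, F_u = 450 MPa): end bolts L_c = 38 − 18/2 = 29, R_n = min(1.2×29×6×450, 2.4×16×6×450) = 93.96 kN/bolt; interior L_c = 45 − 18 = 27, R_n = 87.48 kN/bolt. φR_n = 0.75 × (2×93.96 + 4×87.48) = 403.4 kN.
Tension yield (gross): A_g = 113×6 = 678 mm². φR_n = 0.90 × 300 × 678 = 183.1 kN.
Governing: min(424.3, 403.4, 183.1) = 183.1 kN → gross-section yield.

183.1 kN (gross-section yield governs)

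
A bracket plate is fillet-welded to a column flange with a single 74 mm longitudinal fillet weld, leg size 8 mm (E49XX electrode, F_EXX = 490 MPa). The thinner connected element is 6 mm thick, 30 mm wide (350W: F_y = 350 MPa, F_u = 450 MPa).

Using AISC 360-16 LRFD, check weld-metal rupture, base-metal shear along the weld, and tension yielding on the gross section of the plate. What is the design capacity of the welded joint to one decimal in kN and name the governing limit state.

Weld metal: throat = 0.707×8 = 5.656 mm, L = 74 mm. φR_n = 0.75 × 0.6 × 490 × 5.656 × 74 = 92.3 kN.
Base metal shear (6 mm plate): yield φR_n = 1.0×0.6×350×6×74 = 93.2 kN; rupture φR_n = 0.75×0.6×450×6×74 = 89.9 kN; take 89.9 kN (rupture).
Tension yield (gross): A_g = 30×6 = 180 mm². φR_n = 0.90 × 350 × 180 = 56.7 kN.
Governing: min(92.3, 89.9, 56.7) = 56.7 kN → gross-section yield.

56.7 kN (gross-section yield governs)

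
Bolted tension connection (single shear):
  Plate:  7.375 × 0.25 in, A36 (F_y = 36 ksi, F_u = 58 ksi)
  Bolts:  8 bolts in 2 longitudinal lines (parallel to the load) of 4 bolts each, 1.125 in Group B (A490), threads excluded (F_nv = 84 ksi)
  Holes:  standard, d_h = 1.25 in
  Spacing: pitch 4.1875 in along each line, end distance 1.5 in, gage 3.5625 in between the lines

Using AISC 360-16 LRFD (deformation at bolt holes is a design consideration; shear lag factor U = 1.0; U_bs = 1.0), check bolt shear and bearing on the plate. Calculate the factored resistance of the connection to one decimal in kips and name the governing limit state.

199.0 kips (bearing governs)

Bolt shear: A_b = π(1.125)²/4 = 0.99402 in². φR_n = 0.75 × 84 × 0.99402 × 8 × 1 = 501.0 kips.
Bearing (0.25 in plate, F_u = 58 ksi): end bolts L_c = 1.5 − 1.25/2 = 0.875, R_n = min(1.2×0.875×0.25×58, 2.4×1.125×0.25×58) = 15.225 kips/bolt; interior L_c = 4.1875 − 1.25 = 2.9375, R_n = 39.15 kips/bolt. φR_n = 0.75 × (2×15.225 + 6×39.15) = 199.0 kips.
Governing: min(501.0, 199.0) = 199.0 kips → bearing.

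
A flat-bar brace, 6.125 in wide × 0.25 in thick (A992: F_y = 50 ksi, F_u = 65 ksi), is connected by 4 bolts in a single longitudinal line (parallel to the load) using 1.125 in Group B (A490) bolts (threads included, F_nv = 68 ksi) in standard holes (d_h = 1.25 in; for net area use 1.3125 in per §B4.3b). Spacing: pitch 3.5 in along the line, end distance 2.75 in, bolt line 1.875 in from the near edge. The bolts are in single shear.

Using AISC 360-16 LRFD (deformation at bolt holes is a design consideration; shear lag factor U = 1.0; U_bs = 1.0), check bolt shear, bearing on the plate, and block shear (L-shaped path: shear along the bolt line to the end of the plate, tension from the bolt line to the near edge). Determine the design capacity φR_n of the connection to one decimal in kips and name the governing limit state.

78.2 kips (block shear governs)

Bolt shear: A_b = π(1.125)²/4 = 0.99402 in². φR_n = 0.75 × 68 × 0.99402 × 4 × 1 = 202.8 kips.
Bearing (0.25 in plate, F_u = 65 ksi): end bolts L_c = 2.75 − 1.25/2 = 2.125, R_n = min(1.2×2.125×0.25×65, 2.4×1.125×0.25×65) = 41.438 kips/bolt; interior L_c = 3.5 − 1.25 = 2.25, R_n = 43.875 kips/bolt. φR_n = 0.75 × (1×41.438 + 3×43.875) = 129.8 kips.
Block shear: shear path 1×[2.75+3×3.5] = 1×13.25 in, A_gv = 3.3125, A_nv = 1×(13.25 − 3.5×1.3125)×0.25 = 2.1641 in²; tension to near edge: (1.875 − 0.5×1.3125)×0.25 = 0.30469 in². R_n = min(0.6×65×2.1641, 0.6×50×3.3125) + 1.0×65×0.30469 = min(84.4, 99.375) + 19.805 = 104.21 kips. φR_n = 0.75 × 104.21 = 78.2 kips.
Governing: min(202.8, 129.8, 78.2) = 78.2 kips → block shear.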